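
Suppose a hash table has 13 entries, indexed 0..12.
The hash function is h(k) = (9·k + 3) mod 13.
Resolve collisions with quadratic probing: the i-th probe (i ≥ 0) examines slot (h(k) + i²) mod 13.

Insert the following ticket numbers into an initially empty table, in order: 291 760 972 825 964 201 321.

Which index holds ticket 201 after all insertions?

1

291 hashes to 9; slot 9 is free -> place at 9.
760 hashes to 5; slot 5 is free -> place at 5.
972 hashes to 2; slot 2 is free -> place at 2.
825 hashes to 5; 5 taken -> place at 6.
964 hashes to 8; slot 8 is free -> place at 8.
201 hashes to 5; 5,6,9 taken -> place at 1.
321 hashes to 6; 6 taken -> place at 7.
Table: [∅, 201, 972, ∅, ∅, 760, 825, 321, 964, 291, ∅, ∅, ∅]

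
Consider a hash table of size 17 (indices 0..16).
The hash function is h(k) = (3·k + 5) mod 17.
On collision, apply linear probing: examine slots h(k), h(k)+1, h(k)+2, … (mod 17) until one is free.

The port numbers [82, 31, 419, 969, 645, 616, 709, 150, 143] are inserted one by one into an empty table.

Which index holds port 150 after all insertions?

82 hashes to 13; slot 13 is free -> place at 13.
31 hashes to 13; 13 taken -> place at 14.
419 hashes to 4; slot 4 is free -> place at 4.
969 hashes to 5; slot 5 is free -> place at 5.
645 hashes to 2; slot 2 is free -> place at 2.
616 hashes to 0; slot 0 is free -> place at 0.
709 hashes to 7; slot 7 is free -> place at 7.
150 hashes to 13; 13,14 taken -> place at 15.
143 hashes to 9; slot 9 is free -> place at 9.
Table: [616, ., 645, ., 419, 969, ., 709, ., 143, ., ., ., 82, 31, 150, .]

15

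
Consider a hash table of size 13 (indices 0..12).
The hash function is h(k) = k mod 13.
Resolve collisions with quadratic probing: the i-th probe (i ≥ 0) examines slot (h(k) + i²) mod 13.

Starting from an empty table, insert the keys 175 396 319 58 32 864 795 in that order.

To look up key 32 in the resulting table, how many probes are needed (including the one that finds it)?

4

Insert 175: h=6, slot 6 empty -> index 6.
Insert 396: h=6, slot 6 occupied -> index 7.
Insert 319: h=7, slot 7 occupied -> index 8.
Insert 58: h=6, slots 6,7 occupied -> index 10.
Insert 32: h=6, slots 6,7,10 occupied -> index 2.
Insert 864: h=6, slots 6,7,10,2 occupied -> index 9.
Insert 795: h=2, slot 2 occupied -> index 3.
Table: [—, —, 32, 795, —, —, 175, 396, 319, 864, 58, —, —]
Lookup 32: h=6, probe 6,7,10,2 → found at 2.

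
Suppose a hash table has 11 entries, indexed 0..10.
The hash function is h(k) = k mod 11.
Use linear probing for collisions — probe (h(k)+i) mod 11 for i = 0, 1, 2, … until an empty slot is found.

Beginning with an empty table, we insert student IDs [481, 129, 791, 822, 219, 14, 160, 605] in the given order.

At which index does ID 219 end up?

481: h=8 → slot 8
129: h=8, probe 8,9 → slot 9
791: h=10 → slot 10
822: h=8, probe 8,9,10,0 → slot 0
219: h=10, probe 10,0,1 → slot 1
14: h=3 → slot 3
160: h=6 → slot 6
605: h=0, probe 0,1,2 → slot 2
Table: [822, 219, 605, 14, —, —, 160, —, 481, 129, 791]

1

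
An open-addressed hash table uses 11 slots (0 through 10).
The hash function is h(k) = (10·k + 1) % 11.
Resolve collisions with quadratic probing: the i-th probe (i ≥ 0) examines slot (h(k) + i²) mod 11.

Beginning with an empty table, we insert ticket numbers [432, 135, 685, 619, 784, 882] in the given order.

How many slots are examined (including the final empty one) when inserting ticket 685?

3

432 hashes to 9; slot 9 is free → place at 9.
135 hashes to 9; 9 taken → place at 10.
685 hashes to 9; 9,10 taken → place at 2.
619 hashes to 9; 9,10,2 taken → place at 7.
784 hashes to 9; 9,10,2,7 taken → place at 3.
882 hashes to 10; 10 taken → place at 0.
Table: [882, _, 685, 784, _, _, _, 619, _, 432, 135]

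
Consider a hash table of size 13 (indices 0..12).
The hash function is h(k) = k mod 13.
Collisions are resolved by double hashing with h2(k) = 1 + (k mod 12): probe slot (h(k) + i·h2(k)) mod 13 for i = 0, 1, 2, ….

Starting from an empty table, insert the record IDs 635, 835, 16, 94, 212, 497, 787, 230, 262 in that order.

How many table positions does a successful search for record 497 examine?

2

Insert 635: h=11, slot 11 empty → index 11.
Insert 835: h=3, slot 3 empty → index 3.
Insert 16: h=3, h2=5, slot 3 occupied → index 8.
Insert 94: h=3, h2=11, slot 3 occupied → index 1.
Insert 212: h=4, slot 4 empty → index 4.
Insert 497: h=3, h2=6, slot 3 occupied → index 9.
Insert 787: h=7, slot 7 empty → index 7.
Insert 230: h=9, h2=3, slot 9 occupied → index 12.
Insert 262: h=2, slot 2 empty → index 2.
Table: [—, 94, 262, 835, 212, —, —, 787, 16, 497, —, 635, 230]
Lookup 497: h=3, h2=6, probe 3,9 → found at 9.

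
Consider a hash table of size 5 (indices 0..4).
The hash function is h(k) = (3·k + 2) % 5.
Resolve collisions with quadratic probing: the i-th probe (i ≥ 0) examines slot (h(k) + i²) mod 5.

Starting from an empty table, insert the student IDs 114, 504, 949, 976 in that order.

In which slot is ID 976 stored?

114 hashes to 4; slot 4 is free → place at 4.
504 hashes to 4; 4 taken → place at 0.
949 hashes to 4; 4,0 taken → place at 3.
976 hashes to 0; 0 taken → place at 1.
Table: [504, 976, —, 949, 114]

1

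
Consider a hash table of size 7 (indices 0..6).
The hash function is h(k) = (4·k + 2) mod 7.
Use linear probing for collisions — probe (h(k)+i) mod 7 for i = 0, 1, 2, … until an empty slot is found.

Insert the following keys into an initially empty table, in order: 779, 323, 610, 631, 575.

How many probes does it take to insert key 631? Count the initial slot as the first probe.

3

779 hashes to 3; slot 3 is free → place at 3.
323 hashes to 6; slot 6 is free → place at 6.
610 hashes to 6; 6 taken → place at 0.
631 hashes to 6; 6,0 taken → place at 1.
575 hashes to 6; 6,0,1 taken → place at 2.
Table: [610, 631, 575, 779, _, _, 323]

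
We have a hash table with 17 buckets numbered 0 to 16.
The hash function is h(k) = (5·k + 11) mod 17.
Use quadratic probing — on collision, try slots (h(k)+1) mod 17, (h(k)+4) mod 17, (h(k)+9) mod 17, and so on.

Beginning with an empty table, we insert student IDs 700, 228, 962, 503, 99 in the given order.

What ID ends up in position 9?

700

700 hashes to 9; slot 9 is free => place at 9.
228 hashes to 12; slot 12 is free => place at 12.
962 hashes to 10; slot 10 is free => place at 10.
503 hashes to 10; 10 taken => place at 11.
99 hashes to 13; slot 13 is free => place at 13.
Table: [—, —, —, —, —, —, —, —, —, 700, 962, 503, 228, 99, —, —, —]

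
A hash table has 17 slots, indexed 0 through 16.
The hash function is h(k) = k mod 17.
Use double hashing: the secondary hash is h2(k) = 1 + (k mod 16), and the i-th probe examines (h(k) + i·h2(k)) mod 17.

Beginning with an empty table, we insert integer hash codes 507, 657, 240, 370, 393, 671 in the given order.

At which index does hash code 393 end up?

507: h=14 => slot 14
657: h=11 => slot 11
240: h=2 => slot 2
370: h=13 => slot 13
393: h=2, h2=10, probe 2,12 => slot 12
671: h=8 => slot 8
Table: [., ., 240, ., ., ., ., ., 671, ., ., 657, 393, 370, 507, ., .]

12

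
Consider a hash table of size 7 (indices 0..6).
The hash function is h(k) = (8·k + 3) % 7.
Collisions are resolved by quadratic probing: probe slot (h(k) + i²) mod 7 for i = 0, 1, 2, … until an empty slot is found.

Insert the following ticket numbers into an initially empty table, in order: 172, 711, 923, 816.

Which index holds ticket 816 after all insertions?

4

172: h=0 -> slot 0
711: h=0, probe 0,1 -> slot 1
923: h=2 -> slot 2
816: h=0, probe 0,1,4 -> slot 4
Table: [172, 711, 923, -, 816, -, -]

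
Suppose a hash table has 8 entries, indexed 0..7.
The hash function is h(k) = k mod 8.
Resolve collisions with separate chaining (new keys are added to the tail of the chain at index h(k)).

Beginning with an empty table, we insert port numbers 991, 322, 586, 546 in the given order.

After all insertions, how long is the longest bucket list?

Insert 991: h=7, bucket 7 empty -> new chain.
Insert 322: h=2, bucket 2 empty -> new chain.
Insert 586: h=2, bucket 2 nonempty -> append to chain.
Insert 546: h=2, bucket 2 nonempty -> append to chain.
Final buckets:
0: .
1: .
2: 322 -> 586 -> 546
3: .
4: .
5: .
6: .
7: 991

3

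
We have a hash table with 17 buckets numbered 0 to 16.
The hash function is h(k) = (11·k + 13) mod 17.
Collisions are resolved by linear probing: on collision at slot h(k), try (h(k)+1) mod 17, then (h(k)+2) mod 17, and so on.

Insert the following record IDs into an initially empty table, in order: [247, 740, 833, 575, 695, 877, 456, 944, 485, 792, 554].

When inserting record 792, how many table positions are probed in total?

247: h=10 → slot 10
740: h=10, probe 10,11 → slot 11
833: h=13 → slot 13
575: h=14 → slot 14
695: h=8 → slot 8
877: h=4 → slot 4
456: h=14, probe 14,15 → slot 15
944: h=10, probe 10,11,12 → slot 12
485: h=10, probe 10,11,12,13,14,15,16 → slot 16
792: h=4, probe 4,5 → slot 5
554: h=4, probe 4,5,6 → slot 6
Table: [—, —, —, —, 877, 792, 554, —, 695, —, 247, 740, 944, 833, 575, 456, 485]

2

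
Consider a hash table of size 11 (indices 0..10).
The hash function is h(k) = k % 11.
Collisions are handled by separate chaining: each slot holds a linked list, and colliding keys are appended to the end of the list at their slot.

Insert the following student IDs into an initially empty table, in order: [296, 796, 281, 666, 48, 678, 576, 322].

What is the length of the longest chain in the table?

3

296 → bucket 10
796 → bucket 4
281 → bucket 6
666 → bucket 6 (collision)
48 → bucket 4 (collision)
678 → bucket 7
576 → bucket 4 (collision)
322 → bucket 3
Final buckets:
0: .
1: .
2: .
3: 322
4: 796 -> 48 -> 576
5: .
6: 281 -> 666
7: 678
8: .
9: .
10: 296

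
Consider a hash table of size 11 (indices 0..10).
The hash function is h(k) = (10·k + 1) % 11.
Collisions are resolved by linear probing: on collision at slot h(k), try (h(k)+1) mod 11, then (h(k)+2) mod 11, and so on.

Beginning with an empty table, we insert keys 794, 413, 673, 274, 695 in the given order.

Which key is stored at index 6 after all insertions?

794: h=10 → slot 10
413: h=6 → slot 6
673: h=10, probe 10,0 → slot 0
274: h=2 → slot 2
695: h=10, probe 10,0,1 → slot 1
Table: [673, 695, 274, —, —, —, 413, —, —, —, 794]

413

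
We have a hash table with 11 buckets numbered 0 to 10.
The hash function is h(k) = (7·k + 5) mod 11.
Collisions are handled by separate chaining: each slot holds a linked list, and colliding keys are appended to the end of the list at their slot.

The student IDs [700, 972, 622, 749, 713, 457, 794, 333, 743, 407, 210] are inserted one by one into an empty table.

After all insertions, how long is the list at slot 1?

Insert 700: h=10, bucket 10 empty → new chain.
Insert 972: h=0, bucket 0 empty → new chain.
Insert 622: h=3, bucket 3 empty → new chain.
Insert 749: h=1, bucket 1 empty → new chain.
Insert 713: h=2, bucket 2 empty → new chain.
Insert 457: h=3, bucket 3 nonempty → append to chain.
Insert 794: h=8, bucket 8 empty → new chain.
Insert 333: h=4, bucket 4 empty → new chain.
Insert 743: h=3, bucket 3 nonempty → append to chain.
Insert 407: h=5, bucket 5 empty → new chain.
Insert 210: h=1, bucket 1 nonempty → append to chain.
Final buckets:
0: 972
1: 749 -> 210
2: 713
3: 622 -> 457 -> 743
4: 333
5: 407
6: —
7: —
8: 794
9: —
10: 700

2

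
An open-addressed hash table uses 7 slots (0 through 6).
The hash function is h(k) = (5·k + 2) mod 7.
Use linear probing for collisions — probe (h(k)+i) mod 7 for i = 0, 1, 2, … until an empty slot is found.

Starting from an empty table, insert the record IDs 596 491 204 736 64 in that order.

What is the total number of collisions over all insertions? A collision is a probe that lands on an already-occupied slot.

596 hashes to 0; slot 0 is free → place at 0.
491 hashes to 0; 0 taken → place at 1.
204 hashes to 0; 0,1 taken → place at 2.
736 hashes to 0; 0,1,2 taken → place at 3.
64 hashes to 0; 0,1,2,3 taken → place at 4.
Table: [596, 491, 204, 736, 64, _, _]

10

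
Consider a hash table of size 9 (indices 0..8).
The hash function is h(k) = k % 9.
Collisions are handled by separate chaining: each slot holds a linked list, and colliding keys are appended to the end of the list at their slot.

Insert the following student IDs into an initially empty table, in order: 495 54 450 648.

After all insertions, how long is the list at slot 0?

495 -> bucket 0
54 -> bucket 0 (collision)
450 -> bucket 0 (collision)
648 -> bucket 0 (collision)
Final buckets:
0: 495 -> 54 -> 450 -> 648
1: _
2: _
3: _
4: _
5: _
6: _
7: _
8: _

4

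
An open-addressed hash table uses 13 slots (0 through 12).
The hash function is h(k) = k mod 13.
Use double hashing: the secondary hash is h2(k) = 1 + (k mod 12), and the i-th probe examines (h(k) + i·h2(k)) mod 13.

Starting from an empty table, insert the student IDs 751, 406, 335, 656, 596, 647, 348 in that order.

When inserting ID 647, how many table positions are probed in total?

751: h=10 → slot 10
406: h=3 → slot 3
335: h=10, h2=12, probe 10,9 → slot 9
656: h=6 → slot 6
596: h=11 → slot 11
647: h=10, h2=12, probe 10,9,8 → slot 8
348: h=10, h2=1, probe 10,11,12 → slot 12
Table: [-, -, -, 406, -, -, 656, -, 647, 335, 751, 596, 348]

3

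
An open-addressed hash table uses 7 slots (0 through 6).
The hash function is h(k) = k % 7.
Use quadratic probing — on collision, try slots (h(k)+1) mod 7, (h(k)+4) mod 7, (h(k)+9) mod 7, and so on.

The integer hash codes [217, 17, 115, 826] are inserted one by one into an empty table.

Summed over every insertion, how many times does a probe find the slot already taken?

217: h=0 => slot 0
17: h=3 => slot 3
115: h=3, probe 3,4 => slot 4
826: h=0, probe 0,1 => slot 1
Table: [217, 826, _, 17, 115, _, _]

2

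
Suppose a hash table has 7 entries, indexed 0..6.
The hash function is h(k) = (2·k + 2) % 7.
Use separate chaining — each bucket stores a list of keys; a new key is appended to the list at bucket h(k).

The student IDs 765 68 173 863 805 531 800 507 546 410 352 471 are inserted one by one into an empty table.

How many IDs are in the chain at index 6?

5

Insert 765: h=6, bucket 6 empty -> new chain.
Insert 68: h=5, bucket 5 empty -> new chain.
Insert 173: h=5, bucket 5 nonempty -> append to chain.
Insert 863: h=6, bucket 6 nonempty -> append to chain.
Insert 805: h=2, bucket 2 empty -> new chain.
Insert 531: h=0, bucket 0 empty -> new chain.
Insert 800: h=6, bucket 6 nonempty -> append to chain.
Insert 507: h=1, bucket 1 empty -> new chain.
Insert 546: h=2, bucket 2 nonempty -> append to chain.
Insert 410: h=3, bucket 3 empty -> new chain.
Insert 352: h=6, bucket 6 nonempty -> append to chain.
Insert 471: h=6, bucket 6 nonempty -> append to chain.
Final buckets:
0: 531
1: 507
2: 805 -> 546
3: 410
4: .
5: 68 -> 173
6: 765 -> 863 -> 800 -> 352 -> 471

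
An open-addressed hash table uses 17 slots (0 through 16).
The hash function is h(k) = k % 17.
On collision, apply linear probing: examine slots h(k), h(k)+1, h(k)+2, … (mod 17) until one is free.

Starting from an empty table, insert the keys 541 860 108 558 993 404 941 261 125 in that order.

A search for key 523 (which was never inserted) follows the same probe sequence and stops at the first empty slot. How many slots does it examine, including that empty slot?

4

541 hashes to 14; slot 14 is free -> place at 14.
860 hashes to 10; slot 10 is free -> place at 10.
108 hashes to 6; slot 6 is free -> place at 6.
558 hashes to 14; 14 taken -> place at 15.
993 hashes to 7; slot 7 is free -> place at 7.
404 hashes to 13; slot 13 is free -> place at 13.
941 hashes to 6; 6,7 taken -> place at 8.
261 hashes to 6; 6,7,8 taken -> place at 9.
125 hashes to 6; 6,7,8,9,10 taken -> place at 11.
Table: [—, —, —, —, —, —, 108, 993, 941, 261, 860, 125, —, 404, 541, 558, —]
Lookup 523: h=13, probe 13,14,15,16 → slot 16 empty, not found.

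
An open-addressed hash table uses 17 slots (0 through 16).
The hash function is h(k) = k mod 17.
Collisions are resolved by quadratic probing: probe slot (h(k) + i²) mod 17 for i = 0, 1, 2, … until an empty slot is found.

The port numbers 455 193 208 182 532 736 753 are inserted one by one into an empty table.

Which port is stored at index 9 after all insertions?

Insert 455: h=13, slot 13 empty => index 13.
Insert 193: h=6, slot 6 empty => index 6.
Insert 208: h=4, slot 4 empty => index 4.
Insert 182: h=12, slot 12 empty => index 12.
Insert 532: h=5, slot 5 empty => index 5.
Insert 736: h=5, slots 5,6 occupied => index 9.
Insert 753: h=5, slots 5,6,9 occupied => index 14.
Table: [∅, ∅, ∅, ∅, 208, 532, 193, ∅, ∅, 736, ∅, ∅, 182, 455, 753, ∅, ∅]

736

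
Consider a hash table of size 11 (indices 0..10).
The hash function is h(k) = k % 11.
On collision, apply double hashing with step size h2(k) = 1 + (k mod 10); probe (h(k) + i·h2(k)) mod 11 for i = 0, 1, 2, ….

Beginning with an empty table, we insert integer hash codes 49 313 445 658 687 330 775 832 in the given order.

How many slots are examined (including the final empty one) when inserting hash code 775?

3

Insert 49: h=5, slot 5 empty → index 5.
Insert 313: h=5, h2=4, slot 5 occupied → index 9.
Insert 445: h=5, h2=6, slot 5 occupied → index 0.
Insert 658: h=9, h2=9, slot 9 occupied → index 7.
Insert 687: h=5, h2=8, slot 5 occupied → index 2.
Insert 330: h=0, h2=1, slot 0 occupied → index 1.
Insert 775: h=5, h2=6, slots 5,0 occupied → index 6.
Insert 832: h=7, h2=3, slot 7 occupied → index 10.
Table: [445, 330, 687, _, _, 49, 775, 658, _, 313, 832]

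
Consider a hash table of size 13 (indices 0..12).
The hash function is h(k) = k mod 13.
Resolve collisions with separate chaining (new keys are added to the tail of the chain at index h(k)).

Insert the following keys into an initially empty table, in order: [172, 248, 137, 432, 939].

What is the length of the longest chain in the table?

Insert 172: h=3, bucket 3 empty -> new chain.
Insert 248: h=1, bucket 1 empty -> new chain.
Insert 137: h=7, bucket 7 empty -> new chain.
Insert 432: h=3, bucket 3 nonempty -> append to chain.
Insert 939: h=3, bucket 3 nonempty -> append to chain.
Final buckets:
0: ∅
1: 248
2: ∅
3: 172 -> 432 -> 939
4: ∅
5: ∅
6: ∅
7: 137
8: ∅
9: ∅
10: ∅
11: ∅
12: ∅

3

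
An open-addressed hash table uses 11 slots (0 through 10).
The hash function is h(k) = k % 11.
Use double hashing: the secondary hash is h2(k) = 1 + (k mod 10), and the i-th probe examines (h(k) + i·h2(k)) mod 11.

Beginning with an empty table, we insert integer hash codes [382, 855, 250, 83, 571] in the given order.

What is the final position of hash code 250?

382: h=8 => slot 8
855: h=8, h2=6, probe 8,3 => slot 3
250: h=8, h2=1, probe 8,9 => slot 9
83: h=6 => slot 6
571: h=10 => slot 10
Table: [—, —, —, 855, —, —, 83, —, 382, 250, 571]

9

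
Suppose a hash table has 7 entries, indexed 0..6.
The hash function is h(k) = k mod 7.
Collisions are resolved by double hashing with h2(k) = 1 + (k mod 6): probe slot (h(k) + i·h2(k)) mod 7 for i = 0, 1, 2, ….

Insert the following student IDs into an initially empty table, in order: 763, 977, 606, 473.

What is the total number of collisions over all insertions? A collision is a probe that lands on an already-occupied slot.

Insert 763: h=0, slot 0 empty => index 0.
Insert 977: h=4, slot 4 empty => index 4.
Insert 606: h=4, h2=1, slot 4 occupied => index 5.
Insert 473: h=4, h2=6, slot 4 occupied => index 3.
Table: [763, ., ., 473, 977, 606, .]

2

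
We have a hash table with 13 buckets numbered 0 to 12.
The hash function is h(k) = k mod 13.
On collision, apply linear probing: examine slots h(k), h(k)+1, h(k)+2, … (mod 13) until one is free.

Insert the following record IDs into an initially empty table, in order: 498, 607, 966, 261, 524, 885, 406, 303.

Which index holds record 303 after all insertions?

498: h=4 → slot 4
607: h=9 → slot 9
966: h=4, probe 4,5 → slot 5
261: h=1 → slot 1
524: h=4, probe 4,5,6 → slot 6
885: h=1, probe 1,2 → slot 2
406: h=3 → slot 3
303: h=4, probe 4,5,6,7 → slot 7
Table: [-, 261, 885, 406, 498, 966, 524, 303, -, 607, -, -, -]

7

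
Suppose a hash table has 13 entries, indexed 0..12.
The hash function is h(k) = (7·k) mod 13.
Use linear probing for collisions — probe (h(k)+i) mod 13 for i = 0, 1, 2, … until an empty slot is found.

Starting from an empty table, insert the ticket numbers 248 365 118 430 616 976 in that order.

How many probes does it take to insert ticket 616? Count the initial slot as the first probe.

Insert 248: h=7, slot 7 empty → index 7.
Insert 365: h=7, slot 7 occupied → index 8.
Insert 118: h=7, slots 7,8 occupied → index 9.
Insert 430: h=7, slots 7,8,9 occupied → index 10.
Insert 616: h=9, slots 9,10 occupied → index 11.
Insert 976: h=7, slots 7,8,9,10,11 occupied → index 12.
Table: [., ., ., ., ., ., ., 248, 365, 118, 430, 616, 976]

3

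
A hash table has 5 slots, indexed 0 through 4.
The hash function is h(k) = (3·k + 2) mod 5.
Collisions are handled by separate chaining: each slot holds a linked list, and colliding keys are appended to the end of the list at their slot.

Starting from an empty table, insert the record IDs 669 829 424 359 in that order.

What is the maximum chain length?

4

Insert 669: h=4, bucket 4 empty → new chain.
Insert 829: h=4, bucket 4 nonempty → append to chain.
Insert 424: h=4, bucket 4 nonempty → append to chain.
Insert 359: h=4, bucket 4 nonempty → append to chain.
Final buckets:
0: .
1: .
2: .
3: .
4: 669 -> 829 -> 424 -> 359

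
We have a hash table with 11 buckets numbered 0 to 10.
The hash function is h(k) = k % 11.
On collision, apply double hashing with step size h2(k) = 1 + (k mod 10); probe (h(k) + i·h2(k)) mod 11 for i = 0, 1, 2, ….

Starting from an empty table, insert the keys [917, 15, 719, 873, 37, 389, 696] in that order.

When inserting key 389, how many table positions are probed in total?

3

917: h=4 → slot 4
15: h=4, h2=6, probe 4,10 → slot 10
719: h=4, h2=10, probe 4,3 → slot 3
873: h=4, h2=4, probe 4,8 → slot 8
37: h=4, h2=8, probe 4,1 → slot 1
389: h=4, h2=10, probe 4,3,2 → slot 2
696: h=3, h2=7, probe 3,10,6 → slot 6
Table: [∅, 37, 389, 719, 917, ∅, 696, ∅, 873, ∅, 15]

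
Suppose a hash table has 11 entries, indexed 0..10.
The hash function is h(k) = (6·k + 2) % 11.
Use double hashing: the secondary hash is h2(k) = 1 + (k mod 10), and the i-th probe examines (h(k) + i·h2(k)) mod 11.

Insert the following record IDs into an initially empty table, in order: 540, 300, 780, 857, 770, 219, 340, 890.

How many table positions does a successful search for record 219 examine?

2

540 hashes to 8; slot 8 is free => place at 8.
300 hashes to 9; slot 9 is free => place at 9.
780 hashes to 7; slot 7 is free => place at 7.
857 hashes to 7, h2=8; 7 taken => place at 4.
770 hashes to 2; slot 2 is free => place at 2.
219 hashes to 7, h2=10; 7 taken => place at 6.
340 hashes to 7, h2=1; 7,8,9 taken => place at 10.
890 hashes to 7, h2=1; 7,8,9,10 taken => place at 0.
Table: [890, ∅, 770, ∅, 857, ∅, 219, 780, 540, 300, 340]
Lookup 219: h=7, h2=10, probe 7,6 → found at 6.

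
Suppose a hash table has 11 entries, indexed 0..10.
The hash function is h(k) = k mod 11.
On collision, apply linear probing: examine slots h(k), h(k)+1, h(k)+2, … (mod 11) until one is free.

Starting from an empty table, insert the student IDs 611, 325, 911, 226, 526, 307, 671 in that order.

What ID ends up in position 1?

611 hashes to 6; slot 6 is free -> place at 6.
325 hashes to 6; 6 taken -> place at 7.
911 hashes to 9; slot 9 is free -> place at 9.
226 hashes to 6; 6,7 taken -> place at 8.
526 hashes to 9; 9 taken -> place at 10.
307 hashes to 10; 10 taken -> place at 0.
671 hashes to 0; 0 taken -> place at 1.
Table: [307, 671, -, -, -, -, 611, 325, 226, 911, 526]

671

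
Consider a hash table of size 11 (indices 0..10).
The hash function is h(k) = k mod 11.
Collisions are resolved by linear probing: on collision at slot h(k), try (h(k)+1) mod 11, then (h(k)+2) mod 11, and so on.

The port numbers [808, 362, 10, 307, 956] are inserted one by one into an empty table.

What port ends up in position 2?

956

808 hashes to 5; slot 5 is free => place at 5.
362 hashes to 10; slot 10 is free => place at 10.
10 hashes to 10; 10 taken => place at 0.
307 hashes to 10; 10,0 taken => place at 1.
956 hashes to 10; 10,0,1 taken => place at 2.
Table: [10, 307, 956, ∅, ∅, 808, ∅, ∅, ∅, ∅, 362]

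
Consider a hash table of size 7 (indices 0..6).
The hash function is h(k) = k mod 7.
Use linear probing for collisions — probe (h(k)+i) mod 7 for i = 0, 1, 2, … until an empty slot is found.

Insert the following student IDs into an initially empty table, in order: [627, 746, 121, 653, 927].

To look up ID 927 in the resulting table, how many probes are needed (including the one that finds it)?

4

627: h=4 => slot 4
746: h=4, probe 4,5 => slot 5
121: h=2 => slot 2
653: h=2, probe 2,3 => slot 3
927: h=3, probe 3,4,5,6 => slot 6
Table: [_, _, 121, 653, 627, 746, 927]
Lookup 927: h=3, probe 3,4,5,6 → found at 6.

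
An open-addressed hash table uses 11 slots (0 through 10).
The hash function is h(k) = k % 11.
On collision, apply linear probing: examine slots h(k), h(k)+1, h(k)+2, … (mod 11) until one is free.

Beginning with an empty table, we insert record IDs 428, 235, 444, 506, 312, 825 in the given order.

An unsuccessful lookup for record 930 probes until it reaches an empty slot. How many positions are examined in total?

2

428: h=10 => slot 10
235: h=4 => slot 4
444: h=4, probe 4,5 => slot 5
506: h=0 => slot 0
312: h=4, probe 4,5,6 => slot 6
825: h=0, probe 0,1 => slot 1
Table: [506, 825, —, —, 235, 444, 312, —, —, —, 428]
Lookup 930: h=6, probe 6,7 → slot 7 empty, not found.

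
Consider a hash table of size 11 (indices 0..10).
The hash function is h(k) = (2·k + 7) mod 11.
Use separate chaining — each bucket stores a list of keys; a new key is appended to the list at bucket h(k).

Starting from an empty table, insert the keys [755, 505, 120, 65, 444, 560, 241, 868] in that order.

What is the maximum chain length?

6

755 -> bucket 10
505 -> bucket 5
120 -> bucket 5 (collision)
65 -> bucket 5 (collision)
444 -> bucket 4
560 -> bucket 5 (collision)
241 -> bucket 5 (collision)
868 -> bucket 5 (collision)
Final buckets:
0: —
1: —
2: —
3: —
4: 444
5: 505 -> 120 -> 65 -> 560 -> 241 -> 868
6: —
7: —
8: —
9: —
10: 755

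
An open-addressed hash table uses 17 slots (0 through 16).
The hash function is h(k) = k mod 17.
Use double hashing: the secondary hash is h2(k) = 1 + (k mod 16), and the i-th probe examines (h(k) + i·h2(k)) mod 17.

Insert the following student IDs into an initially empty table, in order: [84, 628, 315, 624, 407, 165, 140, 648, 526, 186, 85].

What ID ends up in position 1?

84: h=16 -> slot 16
628: h=16, h2=5, probe 16,4 -> slot 4
315: h=9 -> slot 9
624: h=12 -> slot 12
407: h=16, h2=8, probe 16,7 -> slot 7
165: h=12, h2=6, probe 12,1 -> slot 1
140: h=4, h2=13, probe 4,0 -> slot 0
648: h=2 -> slot 2
526: h=16, h2=15, probe 16,14 -> slot 14
186: h=16, h2=11, probe 16,10 -> slot 10
85: h=0, h2=6, probe 0,6 -> slot 6
Table: [140, 165, 648, ., 628, ., 85, 407, ., 315, 186, ., 624, ., 526, ., 84]

165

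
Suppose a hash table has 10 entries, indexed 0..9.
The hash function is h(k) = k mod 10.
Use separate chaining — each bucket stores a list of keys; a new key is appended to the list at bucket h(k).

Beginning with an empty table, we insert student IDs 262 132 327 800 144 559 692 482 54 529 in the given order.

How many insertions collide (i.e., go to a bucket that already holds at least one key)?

Insert 262: h=2, bucket 2 empty → new chain.
Insert 132: h=2, bucket 2 nonempty → append to chain.
Insert 327: h=7, bucket 7 empty → new chain.
Insert 800: h=0, bucket 0 empty → new chain.
Insert 144: h=4, bucket 4 empty → new chain.
Insert 559: h=9, bucket 9 empty → new chain.
Insert 692: h=2, bucket 2 nonempty → append to chain.
Insert 482: h=2, bucket 2 nonempty → append to chain.
Insert 54: h=4, bucket 4 nonempty → append to chain.
Insert 529: h=9, bucket 9 nonempty → append to chain.
Final buckets:
0: 800
1: -
2: 262 -> 132 -> 692 -> 482
3: -
4: 144 -> 54
5: -
6: -
7: 327
8: -
9: 559 -> 529

5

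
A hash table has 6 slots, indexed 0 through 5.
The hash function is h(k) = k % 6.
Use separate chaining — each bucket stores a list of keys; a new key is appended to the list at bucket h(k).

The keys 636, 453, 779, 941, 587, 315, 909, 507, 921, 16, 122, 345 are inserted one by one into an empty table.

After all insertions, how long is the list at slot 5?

Insert 636: h=0, bucket 0 empty -> new chain.
Insert 453: h=3, bucket 3 empty -> new chain.
Insert 779: h=5, bucket 5 empty -> new chain.
Insert 941: h=5, bucket 5 nonempty -> append to chain.
Insert 587: h=5, bucket 5 nonempty -> append to chain.
Insert 315: h=3, bucket 3 nonempty -> append to chain.
Insert 909: h=3, bucket 3 nonempty -> append to chain.
Insert 507: h=3, bucket 3 nonempty -> append to chain.
Insert 921: h=3, bucket 3 nonempty -> append to chain.
Insert 16: h=4, bucket 4 empty -> new chain.
Insert 122: h=2, bucket 2 empty -> new chain.
Insert 345: h=3, bucket 3 nonempty -> append to chain.
Final buckets:
0: 636
1: ∅
2: 122
3: 453 -> 315 -> 909 -> 507 -> 921 -> 345
4: 16
5: 779 -> 941 -> 587

3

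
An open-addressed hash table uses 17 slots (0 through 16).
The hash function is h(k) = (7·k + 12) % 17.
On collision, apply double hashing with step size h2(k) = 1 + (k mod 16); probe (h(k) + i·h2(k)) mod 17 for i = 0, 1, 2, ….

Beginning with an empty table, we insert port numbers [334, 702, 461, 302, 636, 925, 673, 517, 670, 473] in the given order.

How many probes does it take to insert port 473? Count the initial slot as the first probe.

334: h=4 → slot 4
702: h=13 → slot 13
461: h=9 → slot 9
302: h=1 → slot 1
636: h=10 → slot 10
925: h=10, h2=14, probe 10,7 → slot 7
673: h=14 → slot 14
517: h=10, h2=6, probe 10,16 → slot 16
670: h=10, h2=15, probe 10,8 → slot 8
473: h=8, h2=10, probe 8,1,11 → slot 11
Table: [-, 302, -, -, 334, -, -, 925, 670, 461, 636, 473, -, 702, 673, -, 517]

3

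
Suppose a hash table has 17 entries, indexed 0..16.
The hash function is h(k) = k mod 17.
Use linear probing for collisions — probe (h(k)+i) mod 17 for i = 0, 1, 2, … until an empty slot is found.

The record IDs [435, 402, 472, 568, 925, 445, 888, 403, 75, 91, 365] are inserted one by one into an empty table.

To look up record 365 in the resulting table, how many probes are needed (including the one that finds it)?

Insert 435: h=10, slot 10 empty -> index 10.
Insert 402: h=11, slot 11 empty -> index 11.
Insert 472: h=13, slot 13 empty -> index 13.
Insert 568: h=7, slot 7 empty -> index 7.
Insert 925: h=7, slot 7 occupied -> index 8.
Insert 445: h=3, slot 3 empty -> index 3.
Insert 888: h=4, slot 4 empty -> index 4.
Insert 403: h=12, slot 12 empty -> index 12.
Insert 75: h=7, slots 7,8 occupied -> index 9.
Insert 91: h=6, slot 6 empty -> index 6.
Insert 365: h=8, slots 8,9,10,11,12,13 occupied -> index 14.
Table: [., ., ., 445, 888, ., 91, 568, 925, 75, 435, 402, 403, 472, 365, ., .]
Lookup 365: h=8, probe 8,9,10,11,12,13,14 → found at 14.

7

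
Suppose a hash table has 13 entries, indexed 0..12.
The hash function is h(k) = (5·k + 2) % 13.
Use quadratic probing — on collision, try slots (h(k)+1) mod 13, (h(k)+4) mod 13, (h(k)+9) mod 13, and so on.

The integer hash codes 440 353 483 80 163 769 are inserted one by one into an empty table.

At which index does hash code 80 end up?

440: h=5 => slot 5
353: h=12 => slot 12
483: h=12, probe 12,0 => slot 0
80: h=12, probe 12,0,3 => slot 3
163: h=11 => slot 11
769: h=12, probe 12,0,3,8 => slot 8
Table: [483, -, -, 80, -, 440, -, -, 769, -, -, 163, 353]

3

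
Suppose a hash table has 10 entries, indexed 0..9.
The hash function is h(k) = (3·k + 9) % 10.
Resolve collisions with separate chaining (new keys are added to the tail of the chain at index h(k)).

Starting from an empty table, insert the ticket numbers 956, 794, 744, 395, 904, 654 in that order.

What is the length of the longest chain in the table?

4

956 -> bucket 7
794 -> bucket 1
744 -> bucket 1 (collision)
395 -> bucket 4
904 -> bucket 1 (collision)
654 -> bucket 1 (collision)
Final buckets:
0: ∅
1: 794 -> 744 -> 904 -> 654
2: ∅
3: ∅
4: 395
5: ∅
6: ∅
7: 956
8: ∅
9: ∅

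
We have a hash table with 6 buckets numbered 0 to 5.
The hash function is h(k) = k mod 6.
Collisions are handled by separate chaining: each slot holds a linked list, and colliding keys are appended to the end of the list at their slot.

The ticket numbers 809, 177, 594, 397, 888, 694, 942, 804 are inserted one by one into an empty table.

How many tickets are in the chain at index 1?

809 -> bucket 5
177 -> bucket 3
594 -> bucket 0
397 -> bucket 1
888 -> bucket 0 (collision)
694 -> bucket 4
942 -> bucket 0 (collision)
804 -> bucket 0 (collision)
Final buckets:
0: 594 -> 888 -> 942 -> 804
1: 397
2: ∅
3: 177
4: 694
5: 809

1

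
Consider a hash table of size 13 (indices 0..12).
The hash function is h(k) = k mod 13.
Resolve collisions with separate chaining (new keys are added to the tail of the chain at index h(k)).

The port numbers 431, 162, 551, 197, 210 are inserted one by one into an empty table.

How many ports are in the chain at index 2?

3

431 → bucket 2
162 → bucket 6
551 → bucket 5
197 → bucket 2 (collision)
210 → bucket 2 (collision)
Final buckets:
0: -
1: -
2: 431 -> 197 -> 210
3: -
4: -
5: 551
6: 162
7: -
8: -
9: -
10: -
11: -
12: -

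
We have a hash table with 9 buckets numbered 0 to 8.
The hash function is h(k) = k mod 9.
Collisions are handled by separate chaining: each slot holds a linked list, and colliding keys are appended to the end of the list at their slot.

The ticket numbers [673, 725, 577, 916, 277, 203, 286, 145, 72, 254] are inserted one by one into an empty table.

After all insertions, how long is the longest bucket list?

4

Insert 673: h=7, bucket 7 empty -> new chain.
Insert 725: h=5, bucket 5 empty -> new chain.
Insert 577: h=1, bucket 1 empty -> new chain.
Insert 916: h=7, bucket 7 nonempty -> append to chain.
Insert 277: h=7, bucket 7 nonempty -> append to chain.
Insert 203: h=5, bucket 5 nonempty -> append to chain.
Insert 286: h=7, bucket 7 nonempty -> append to chain.
Insert 145: h=1, bucket 1 nonempty -> append to chain.
Insert 72: h=0, bucket 0 empty -> new chain.
Insert 254: h=2, bucket 2 empty -> new chain.
Final buckets:
0: 72
1: 577 -> 145
2: 254
3: —
4: —
5: 725 -> 203
6: —
7: 673 -> 916 -> 277 -> 286
8: —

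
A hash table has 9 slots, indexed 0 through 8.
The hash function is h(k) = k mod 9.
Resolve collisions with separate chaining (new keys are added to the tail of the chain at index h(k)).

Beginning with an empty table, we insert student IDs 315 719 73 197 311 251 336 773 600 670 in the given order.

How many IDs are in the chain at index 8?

Insert 315: h=0, bucket 0 empty → new chain.
Insert 719: h=8, bucket 8 empty → new chain.
Insert 73: h=1, bucket 1 empty → new chain.
Insert 197: h=8, bucket 8 nonempty → append to chain.
Insert 311: h=5, bucket 5 empty → new chain.
Insert 251: h=8, bucket 8 nonempty → append to chain.
Insert 336: h=3, bucket 3 empty → new chain.
Insert 773: h=8, bucket 8 nonempty → append to chain.
Insert 600: h=6, bucket 6 empty → new chain.
Insert 670: h=4, bucket 4 empty → new chain.
Final buckets:
0: 315
1: 73
2: ∅
3: 336
4: 670
5: 311
6: 600
7: ∅
8: 719 -> 197 -> 251 -> 773

4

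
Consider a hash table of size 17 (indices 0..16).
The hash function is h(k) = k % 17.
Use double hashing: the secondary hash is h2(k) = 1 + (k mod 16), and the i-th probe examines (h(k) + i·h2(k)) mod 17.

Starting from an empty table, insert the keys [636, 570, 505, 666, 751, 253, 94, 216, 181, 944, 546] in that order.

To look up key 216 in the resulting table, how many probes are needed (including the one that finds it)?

636 hashes to 7; slot 7 is free -> place at 7.
570 hashes to 9; slot 9 is free -> place at 9.
505 hashes to 12; slot 12 is free -> place at 12.
666 hashes to 3; slot 3 is free -> place at 3.
751 hashes to 3, h2=16; 3 taken -> place at 2.
253 hashes to 15; slot 15 is free -> place at 15.
94 hashes to 9, h2=15; 9,7 taken -> place at 5.
216 hashes to 12, h2=9; 12 taken -> place at 4.
181 hashes to 11; slot 11 is free -> place at 11.
944 hashes to 9, h2=1; 9 taken -> place at 10.
546 hashes to 2, h2=3; 2,5 taken -> place at 8.
Table: [—, —, 751, 666, 216, 94, —, 636, 546, 570, 944, 181, 505, —, —, 253, —]
Lookup 216: h=12, h2=9, probe 12,4 → found at 4.

2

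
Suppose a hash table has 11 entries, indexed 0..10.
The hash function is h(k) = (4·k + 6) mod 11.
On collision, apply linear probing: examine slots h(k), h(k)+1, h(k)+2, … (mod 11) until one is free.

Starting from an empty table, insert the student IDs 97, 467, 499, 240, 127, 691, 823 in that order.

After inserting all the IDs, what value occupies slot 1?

97: h=9 => slot 9
467: h=4 => slot 4
499: h=0 => slot 0
240: h=9, probe 9,10 => slot 10
127: h=8 => slot 8
691: h=9, probe 9,10,0,1 => slot 1
823: h=9, probe 9,10,0,1,2 => slot 2
Table: [499, 691, 823, -, 467, -, -, -, 127, 97, 240]

691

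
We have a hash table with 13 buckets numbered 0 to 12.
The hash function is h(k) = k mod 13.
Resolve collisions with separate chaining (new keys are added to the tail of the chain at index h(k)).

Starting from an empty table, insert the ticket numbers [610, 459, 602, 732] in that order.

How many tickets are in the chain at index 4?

610 → bucket 12
459 → bucket 4
602 → bucket 4 (collision)
732 → bucket 4 (collision)
Final buckets:
0: ∅
1: ∅
2: ∅
3: ∅
4: 459 -> 602 -> 732
5: ∅
6: ∅
7: ∅
8: ∅
9: ∅
10: ∅
11: ∅
12: 610

3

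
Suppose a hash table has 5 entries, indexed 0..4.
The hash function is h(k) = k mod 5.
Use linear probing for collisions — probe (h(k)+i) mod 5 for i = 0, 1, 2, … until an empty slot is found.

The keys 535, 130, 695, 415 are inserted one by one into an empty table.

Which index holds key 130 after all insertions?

Insert 535: h=0, slot 0 empty -> index 0.
Insert 130: h=0, slot 0 occupied -> index 1.
Insert 695: h=0, slots 0,1 occupied -> index 2.
Insert 415: h=0, slots 0,1,2 occupied -> index 3.
Table: [535, 130, 695, 415, .]

1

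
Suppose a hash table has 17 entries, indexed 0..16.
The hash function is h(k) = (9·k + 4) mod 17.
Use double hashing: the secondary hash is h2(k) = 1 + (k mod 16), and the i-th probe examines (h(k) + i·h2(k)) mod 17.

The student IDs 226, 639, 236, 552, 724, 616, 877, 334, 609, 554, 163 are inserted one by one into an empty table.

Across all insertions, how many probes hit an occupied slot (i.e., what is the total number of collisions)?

9

226 hashes to 15; slot 15 is free -> place at 15.
639 hashes to 9; slot 9 is free -> place at 9.
236 hashes to 3; slot 3 is free -> place at 3.
552 hashes to 8; slot 8 is free -> place at 8.
724 hashes to 9, h2=5; 9 taken -> place at 14.
616 hashes to 6; slot 6 is free -> place at 6.
877 hashes to 9, h2=14; 9,6,3 taken -> place at 0.
334 hashes to 1; slot 1 is free -> place at 1.
609 hashes to 11; slot 11 is free -> place at 11.
554 hashes to 9, h2=11; 9,3,14,8 taken -> place at 2.
163 hashes to 9, h2=4; 9 taken -> place at 13.
Table: [877, 334, 554, 236, -, -, 616, -, 552, 639, -, 609, -, 163, 724, 226, -]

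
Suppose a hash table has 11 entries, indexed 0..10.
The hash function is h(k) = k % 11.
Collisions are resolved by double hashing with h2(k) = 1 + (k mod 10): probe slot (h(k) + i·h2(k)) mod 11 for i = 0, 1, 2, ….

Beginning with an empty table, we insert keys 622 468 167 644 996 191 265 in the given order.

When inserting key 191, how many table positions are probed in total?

3

622: h=6 -> slot 6
468: h=6, h2=9, probe 6,4 -> slot 4
167: h=2 -> slot 2
644: h=6, h2=5, probe 6,0 -> slot 0
996: h=6, h2=7, probe 6,2,9 -> slot 9
191: h=4, h2=2, probe 4,6,8 -> slot 8
265: h=1 -> slot 1
Table: [644, 265, 167, ., 468, ., 622, ., 191, 996, .]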